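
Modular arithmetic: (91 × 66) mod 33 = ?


91 × 66 = 6006
6006 mod 33 = 0


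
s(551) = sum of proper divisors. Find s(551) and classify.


Proper divisors: 1, 19, 29
Sum = 1 + 19 + 29 = 49
49 < 551 → deficient

s(551) = 49 (deficient)


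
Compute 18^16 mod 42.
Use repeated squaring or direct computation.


18^1 mod 42 = 18
18^2 mod 42 = 30
18^3 mod 42 = 36
18^4 mod 42 = 18
18^5 mod 42 = 30
18^6 mod 42 = 36
18^7 mod 42 = 18
18^8 mod 42 = 30
18^9 mod 42 = 36
18^10 mod 42 = 18
18^11 mod 42 = 30
18^12 mod 42 = 36
18^13 mod 42 = 18
18^14 mod 42 = 30
18^15 mod 42 = 36
18^16 mod 42 = 18


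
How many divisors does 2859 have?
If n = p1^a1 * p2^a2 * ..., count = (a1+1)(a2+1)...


2859 = 3^1 × 953^1
d(2859) = (1+1) × (1+1) = 4

4 divisors


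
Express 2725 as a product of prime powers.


2725 / 5 = 545
545 / 5 = 109
109 / 109 = 1
2725 = 5^2 × 109


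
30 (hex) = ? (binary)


30 (base 16) = 48 (decimal)
48 (decimal) = 110000 (base 2)


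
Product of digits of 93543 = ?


9 × 3 × 5 × 4 × 3 = 1620


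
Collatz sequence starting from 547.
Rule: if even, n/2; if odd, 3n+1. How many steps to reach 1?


547 → 1642 → 821 → 2464 → 1232 → 616 → 308 → 154 → 77 → 232 → 116 → 58 → 29 → 88 → 44 → 22 → 11 → 34 → 17 → 52 → 26 → 13 → 40 → 20 → 10 → 5 → 16 → 8 → 4 → 2 → 1
Total steps = 30

30 steps


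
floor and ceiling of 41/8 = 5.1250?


41/8 = 5.1250
floor = 5
ceil = 6

floor = 5, ceil = 6


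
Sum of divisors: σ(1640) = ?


Divisors of 1640: 1, 2, 4, 5, 8, 10, 20, 40, 41, 82, 164, 205, 328, 410, 820, 1640
Sum = 1 + 2 + 4 + 5 + 8 + 10 + 20 + 40 + 41 + 82 + 164 + 205 + 328 + 410 + 820 + 1640 = 3780

σ(1640) = 3780


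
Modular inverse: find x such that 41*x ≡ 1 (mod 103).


Use the extended Euclidean algorithm on (103, 41); each row r = 103*s + 41*t:
r=103, s=1, t=0
r=41, s=0, t=1
q=2: r=21, s=1, t=-2   [103*(1) + 41*(-2) = 21]
q=1: r=20, s=-1, t=3   [103*(-1) + 41*(3) = 20]
q=1: r=1, s=2, t=-5   [103*(2) + 41*(-5) = 1]
q=20: r=0, s=-41, t=103   [103*(-41) + 41*(103) = 0]
GCD = 1 with t = -5, so 41*(-5) ≡ 1 (mod 103)
Inverse = -5 mod 103 = 98
Check: 41 * 98 = 4018 ≡ 1 (mod 103)

41^(-1) ≡ 98 (mod 103)


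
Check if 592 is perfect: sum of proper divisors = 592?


Proper divisors of 592: 1, 2, 4, 8, 16, 37, 74, 148, 296
Sum = 1 + 2 + 4 + 8 + 16 + 37 + 74 + 148 + 296 = 586

No, 592 is not perfect (586 ≠ 592)


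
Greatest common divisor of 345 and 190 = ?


345 = 1 * 190 + 155
190 = 1 * 155 + 35
155 = 4 * 35 + 15
35 = 2 * 15 + 5
15 = 3 * 5 + 0
GCD = 5


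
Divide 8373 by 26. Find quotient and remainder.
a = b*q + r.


8373 = 26 * 322 + 1
Check: 8372 + 1 = 8373

q = 322, r = 1


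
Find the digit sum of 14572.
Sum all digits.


1 + 4 + 5 + 7 + 2 = 19


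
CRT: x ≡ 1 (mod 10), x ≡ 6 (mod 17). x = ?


M = 10*17 = 170
M1 = M/10 = 17, M2 = M/17 = 10
M1^(-1) mod 10 = 3, M2^(-1) mod 17 = 12
x = 1*17*3 + 6*10*12 = 771
771 mod 170 = 91
Check: 91 mod 10 = 1 ✓, 91 mod 17 = 6 ✓

x ≡ 91 (mod 170)


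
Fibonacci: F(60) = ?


Sequence: 1, 1, 2, 3, 5, 8, 13, 21, 34, 55, 89, 144, 233, 377, 610, 987, 1597, 2584, 4181, 6765, 10946, 17711, 28657, 46368, 75025, 121393, 196418, 317811, 514229, 832040, 1346269, 2178309, 3524578, 5702887, 9227465, 14930352, 24157817, 39088169, 63245986, 102334155, 165580141, 267914296, 433494437, 701408733, 1134903170, 1836311903, 2971215073, 4807526976, 7778742049, 12586269025, 20365011074, 32951280099, 53316291173, 86267571272, 139583862445, 225851433717, 365435296162, 591286729879, 956722026041, 1548008755920
F(60) = 1548008755920


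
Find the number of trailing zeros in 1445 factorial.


floor(1445/5) = 289
floor(1445/25) = 57
floor(1445/125) = 11
floor(1445/625) = 2
Total = 359

359 trailing zeros


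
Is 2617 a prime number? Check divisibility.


Check divisors up to sqrt(2617) = 51.1566
No divisors found.
2617 is prime.

Yes, 2617 is prime


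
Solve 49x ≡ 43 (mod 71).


GCD(49, 71) = 1, unique solution
a^(-1) mod 71 = 29
x = 29 * 43 mod 71 = 40

x ≡ 40 (mod 71)


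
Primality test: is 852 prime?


852 / 2 = 426 (exact division)
852 is NOT prime.

No, 852 is not prime


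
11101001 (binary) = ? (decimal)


11101001 (base 2) = 233 (decimal)
233 (decimal) = 233 (base 10)


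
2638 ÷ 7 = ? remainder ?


2638 = 7 * 376 + 6
Check: 2632 + 6 = 2638

q = 376, r = 6


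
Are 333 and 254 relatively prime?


Euclidean algorithm:
333 = 1 * 254 + 79
254 = 3 * 79 + 17
79 = 4 * 17 + 11
17 = 1 * 11 + 6
11 = 1 * 6 + 5
6 = 1 * 5 + 1
5 = 5 * 1 + 0
GCD(333, 254) = 1

Yes, coprime (GCD = 1)


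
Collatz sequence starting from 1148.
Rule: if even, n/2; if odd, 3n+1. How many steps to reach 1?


1148 → 574 → 287 → 862 → 431 → 1294 → 647 → 1942 → 971 → 2914 → 1457 → 4372 → 2186 → 1093 → 3280 → 1640 → 820 → 410 → 205 → 616 → 308 → 154 → 77 → 232 → 116 → 58 → 29 → 88 → 44 → 22 → 11 → 34 → 17 → 52 → 26 → 13 → 40 → 20 → 10 → 5 → 16 → 8 → 4 → 2 → 1
Total steps = 44

44 steps


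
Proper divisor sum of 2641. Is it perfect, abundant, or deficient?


Proper divisors: 1, 19, 139
Sum = 1 + 19 + 139 = 159
159 < 2641 → deficient

s(2641) = 159 (deficient)


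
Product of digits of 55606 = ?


5 × 5 × 6 × 0 × 6 = 0


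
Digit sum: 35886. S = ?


3 + 5 + 8 + 8 + 6 = 30


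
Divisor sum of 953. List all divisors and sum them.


Divisors of 953: 1, 953
Sum = 1 + 953 = 954

σ(953) = 954


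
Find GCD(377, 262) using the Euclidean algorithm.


377 = 1 * 262 + 115
262 = 2 * 115 + 32
115 = 3 * 32 + 19
32 = 1 * 19 + 13
19 = 1 * 13 + 6
13 = 2 * 6 + 1
6 = 6 * 1 + 0
GCD = 1


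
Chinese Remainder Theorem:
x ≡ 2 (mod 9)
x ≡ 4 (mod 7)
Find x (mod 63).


M = 9*7 = 63
M1 = M/9 = 7, M2 = M/7 = 9
M1^(-1) mod 9 = 4, M2^(-1) mod 7 = 4
x = 2*7*4 + 4*9*4 = 200
200 mod 63 = 11
Check: 11 mod 9 = 2 ✓, 11 mod 7 = 4 ✓

x ≡ 11 (mod 63)


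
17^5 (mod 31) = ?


17^1 mod 31 = 17
17^2 mod 31 = 10
17^3 mod 31 = 15
17^4 mod 31 = 7
17^5 mod 31 = 26


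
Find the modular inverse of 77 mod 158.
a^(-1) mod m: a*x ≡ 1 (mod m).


Use the extended Euclidean algorithm on (158, 77); each row r = 158*s + 77*t:
r=158, s=1, t=0
r=77, s=0, t=1
q=2: r=4, s=1, t=-2   [158*(1) + 77*(-2) = 4]
q=19: r=1, s=-19, t=39   [158*(-19) + 77*(39) = 1]
q=4: r=0, s=77, t=-158   [158*(77) + 77*(-158) = 0]
GCD = 1 with t = 39, so 77*(39) ≡ 1 (mod 158)
Inverse = 39 mod 158 = 39
Check: 77 * 39 = 3003 ≡ 1 (mod 158)

77^(-1) ≡ 39 (mod 158)


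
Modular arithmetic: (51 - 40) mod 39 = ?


51 - 40 = 11
11 mod 39 = 11


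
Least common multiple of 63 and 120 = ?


GCD(63, 120) = 3
LCM = 63*120/3 = 7560/3 = 2520

LCM = 2520


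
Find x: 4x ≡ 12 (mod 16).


GCD(4, 16) = 4 divides 12
Divide: 1x ≡ 3 (mod 4)
x ≡ 3 (mod 4)


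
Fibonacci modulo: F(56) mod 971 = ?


F(k) mod 971 for k=1..56:
1, 1, 2, 3, 5, 8, 13, 21, 34, 55, 89, 144, 233, 377, 610, 16, 626, 642, 297, 939, 265, 233, 498, 731, 258, 18, 276, 294, 570, 864, 463, 356, 819, 204, 52, 256, 308, 564, 872, 465, 366, 831, 226, 86, 312, 398, 710, 137, 847, 13, 860, 873, 762, 664, 455, 148
F(56) mod 971 = 148


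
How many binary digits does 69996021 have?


69996021 in base 2 = 100001011000000110111110101
Number of digits = 27

27 digits (base 2)


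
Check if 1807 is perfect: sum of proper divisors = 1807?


Proper divisors of 1807: 1, 13, 139
Sum = 1 + 13 + 139 = 153

No, 1807 is not perfect (153 ≠ 1807)


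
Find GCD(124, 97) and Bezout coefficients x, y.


Tabular extended Euclidean (each row: r = 124*s + 97*t):
r=124, s=1, t=0
r=97, s=0, t=1
q=1: r=27, s=1, t=-1   [124*(1) + 97*(-1) = 27]
q=3: r=16, s=-3, t=4   [124*(-3) + 97*(4) = 16]
q=1: r=11, s=4, t=-5   [124*(4) + 97*(-5) = 11]
q=1: r=5, s=-7, t=9   [124*(-7) + 97*(9) = 5]
q=2: r=1, s=18, t=-23   [124*(18) + 97*(-23) = 1]
q=5: r=0, s=-97, t=124   [124*(-97) + 97*(124) = 0]
GCD = 1; from the row with r=1: x=18, y=-23
Check: 124*(18) + 97*(-23) = 2232 - 2231 = 1

GCD = 1, x = 18, y = -23


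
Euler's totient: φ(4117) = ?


4117 = 23 × 179
Prime factors: 23, 179
φ(4117) = 4117 × (1-1/23) × (1-1/179)
= 4117 × 22/23 × 178/179 = 3916

φ(4117) = 3916


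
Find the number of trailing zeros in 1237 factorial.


floor(1237/5) = 247
floor(1237/25) = 49
floor(1237/125) = 9
floor(1237/625) = 1
Total = 306

306 trailing zeros


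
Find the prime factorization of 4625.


4625 / 5 = 925
925 / 5 = 185
185 / 5 = 37
37 / 37 = 1
4625 = 5^3 × 37


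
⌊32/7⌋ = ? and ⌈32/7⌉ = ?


32/7 = 4.5714
floor = 4
ceil = 5

floor = 4, ceil = 5


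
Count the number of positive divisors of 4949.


4949 = 7^2 × 101^1
d(4949) = (2+1) × (1+1) = 6

6 divisors


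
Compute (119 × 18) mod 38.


119 × 18 = 2142
2142 mod 38 = 14


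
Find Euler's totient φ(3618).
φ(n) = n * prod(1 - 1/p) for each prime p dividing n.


3618 = 2 × 3^3 × 67
Prime factors: 2, 3, 67
φ(3618) = 3618 × (1-1/2) × (1-1/3) × (1-1/67)
= 3618 × 1/2 × 2/3 × 66/67 = 1188

φ(3618) = 1188


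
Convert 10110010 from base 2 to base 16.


10110010 (base 2) = 178 (decimal)
178 (decimal) = B2 (base 16)


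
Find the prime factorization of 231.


231 / 3 = 77
77 / 7 = 11
11 / 11 = 1
231 = 3 × 7 × 11


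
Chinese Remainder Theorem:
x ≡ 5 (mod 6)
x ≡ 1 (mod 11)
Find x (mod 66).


M = 6*11 = 66
M1 = M/6 = 11, M2 = M/11 = 6
M1^(-1) mod 6 = 5, M2^(-1) mod 11 = 2
x = 5*11*5 + 1*6*2 = 287
287 mod 66 = 23
Check: 23 mod 6 = 5 ✓, 23 mod 11 = 1 ✓

x ≡ 23 (mod 66)


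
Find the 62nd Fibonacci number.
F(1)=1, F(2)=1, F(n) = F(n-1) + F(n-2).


Sequence: 1, 1, 2, 3, 5, 8, 13, 21, 34, 55, 89, 144, 233, 377, 610, 987, 1597, 2584, 4181, 6765, 10946, 17711, 28657, 46368, 75025, 121393, 196418, 317811, 514229, 832040, 1346269, 2178309, 3524578, 5702887, 9227465, 14930352, 24157817, 39088169, 63245986, 102334155, 165580141, 267914296, 433494437, 701408733, 1134903170, 1836311903, 2971215073, 4807526976, 7778742049, 12586269025, 20365011074, 32951280099, 53316291173, 86267571272, 139583862445, 225851433717, 365435296162, 591286729879, 956722026041, 1548008755920, 2504730781961, 4052739537881
F(62) = 4052739537881


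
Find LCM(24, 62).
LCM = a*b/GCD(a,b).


GCD(24, 62) = 2
LCM = 24*62/2 = 1488/2 = 744

LCM = 744


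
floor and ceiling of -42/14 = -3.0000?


-42/14 = -3.0000
floor = -3
ceil = -3

floor = -3, ceil = -3


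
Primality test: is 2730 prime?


2730 / 2 = 1365 (exact division)
2730 is NOT prime.

No, 2730 is not prime


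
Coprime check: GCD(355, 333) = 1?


Euclidean algorithm:
355 = 1 * 333 + 22
333 = 15 * 22 + 3
22 = 7 * 3 + 1
3 = 3 * 1 + 0
GCD(355, 333) = 1

Yes, coprime (GCD = 1)


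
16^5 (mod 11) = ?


16^1 mod 11 = 5
16^2 mod 11 = 3
16^3 mod 11 = 4
16^4 mod 11 = 9
16^5 mod 11 = 1


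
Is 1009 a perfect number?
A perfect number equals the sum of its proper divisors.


Proper divisors of 1009: 1
Sum = 1 = 1

No, 1009 is not perfect (1 ≠ 1009)


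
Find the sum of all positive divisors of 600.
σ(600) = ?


Divisors of 600: 1, 2, 3, 4, 5, 6, 8, 10, 12, 15, 20, 24, 25, 30, 40, 50, 60, 75, 100, 120, 150, 200, 300, 600
Sum = 1 + 2 + 3 + 4 + 5 + 6 + 8 + 10 + 12 + 15 + 20 + 24 + 25 + 30 + 40 + 50 + 60 + 75 + 100 + 120 + 150 + 200 + 300 + 600 = 1860

σ(600) = 1860


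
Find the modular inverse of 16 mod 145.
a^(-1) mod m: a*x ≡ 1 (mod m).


Use the extended Euclidean algorithm on (145, 16); each row r = 145*s + 16*t:
r=145, s=1, t=0
r=16, s=0, t=1
q=9: r=1, s=1, t=-9   [145*(1) + 16*(-9) = 1]
q=16: r=0, s=-16, t=145   [145*(-16) + 16*(145) = 0]
GCD = 1 with t = -9, so 16*(-9) ≡ 1 (mod 145)
Inverse = -9 mod 145 = 136
Check: 16 * 136 = 2176 ≡ 1 (mod 145)

16^(-1) ≡ 136 (mod 145)


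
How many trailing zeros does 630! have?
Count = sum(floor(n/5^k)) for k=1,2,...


floor(630/5) = 126
floor(630/25) = 25
floor(630/125) = 5
floor(630/625) = 1
Total = 157

157 trailing zeros


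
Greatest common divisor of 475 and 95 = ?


475 = 5 * 95 + 0
GCD = 95


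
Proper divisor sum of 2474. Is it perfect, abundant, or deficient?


Proper divisors: 1, 2, 1237
Sum = 1 + 2 + 1237 = 1240
1240 < 2474 → deficient

s(2474) = 1240 (deficient)


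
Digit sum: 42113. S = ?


4 + 2 + 1 + 1 + 3 = 11


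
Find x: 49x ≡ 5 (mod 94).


GCD(49, 94) = 1, unique solution
a^(-1) mod 94 = 71
x = 71 * 5 mod 94 = 73

x ≡ 73 (mod 94)


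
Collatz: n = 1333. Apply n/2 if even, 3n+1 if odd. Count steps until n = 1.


1333 → 4000 → 2000 → 1000 → 500 → 250 → 125 → 376 → 188 → 94 → 47 → 142 → 71 → 214 → 107 → 322 → 161 → 484 → 242 → 121 → 364 → 182 → 91 → 274 → 137 → 412 → 206 → 103 → 310 → 155 → 466 → 233 → 700 → 350 → 175 → 526 → 263 → 790 → 395 → 1186 → 593 → 1780 → 890 → 445 → 1336 → 668 → 334 → 167 → 502 → 251 → 754 → 377 → 1132 → 566 → 283 → 850 → 425 → 1276 → 638 → 319 → 958 → 479 → 1438 → 719 → 2158 → 1079 → 3238 → 1619 → 4858 → 2429 → 7288 → 3644 → 1822 → 911 → 2734 → 1367 → 4102 → 2051 → 6154 → 3077 → 9232 → 4616 → 2308 → 1154 → 577 → 1732 → 866 → 433 → 1300 → 650 → 325 → 976 → 488 → 244 → 122 → 61 → 184 → 92 → 46 → 23 → 70 → 35 → 106 → 53 → 160 → 80 → 40 → 20 → 10 → 5 → 16 → 8 → 4 → 2 → 1
Total steps = 114

114 steps


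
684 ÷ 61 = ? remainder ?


684 = 61 * 11 + 13
Check: 671 + 13 = 684

q = 11, r = 13


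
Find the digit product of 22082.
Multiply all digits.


2 × 2 × 0 × 8 × 2 = 0


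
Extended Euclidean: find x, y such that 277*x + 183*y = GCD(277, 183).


Tabular extended Euclidean (each row: r = 277*s + 183*t):
r=277, s=1, t=0
r=183, s=0, t=1
q=1: r=94, s=1, t=-1   [277*(1) + 183*(-1) = 94]
q=1: r=89, s=-1, t=2   [277*(-1) + 183*(2) = 89]
q=1: r=5, s=2, t=-3   [277*(2) + 183*(-3) = 5]
q=17: r=4, s=-35, t=53   [277*(-35) + 183*(53) = 4]
q=1: r=1, s=37, t=-56   [277*(37) + 183*(-56) = 1]
q=4: r=0, s=-183, t=277   [277*(-183) + 183*(277) = 0]
GCD = 1; from the row with r=1: x=37, y=-56
Check: 277*(37) + 183*(-56) = 10249 - 10248 = 1

GCD = 1, x = 37, y = -56


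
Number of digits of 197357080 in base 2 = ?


197357080 in base 2 = 1011110000110110111000011000
Number of digits = 28

28 digits (base 2)


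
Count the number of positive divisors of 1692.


1692 = 2^2 × 3^2 × 47^1
d(1692) = (2+1) × (2+1) × (1+1) = 18

18 divisors


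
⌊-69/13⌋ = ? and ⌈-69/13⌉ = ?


-69/13 = -5.3077
floor = -6
ceil = -5

floor = -6, ceil = -5


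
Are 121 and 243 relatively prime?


Euclidean algorithm:
243 = 2 * 121 + 1
121 = 121 * 1 + 0
GCD(121, 243) = 1

Yes, coprime (GCD = 1)


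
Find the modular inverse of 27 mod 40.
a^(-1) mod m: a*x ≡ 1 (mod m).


Use the extended Euclidean algorithm on (40, 27); each row r = 40*s + 27*t:
r=40, s=1, t=0
r=27, s=0, t=1
q=1: r=13, s=1, t=-1   [40*(1) + 27*(-1) = 13]
q=2: r=1, s=-2, t=3   [40*(-2) + 27*(3) = 1]
q=13: r=0, s=27, t=-40   [40*(27) + 27*(-40) = 0]
GCD = 1 with t = 3, so 27*(3) ≡ 1 (mod 40)
Inverse = 3 mod 40 = 3
Check: 27 * 3 = 81 ≡ 1 (mod 40)

27^(-1) ≡ 3 (mod 40)


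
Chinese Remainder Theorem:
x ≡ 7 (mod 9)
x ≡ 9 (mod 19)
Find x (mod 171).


M = 9*19 = 171
M1 = M/9 = 19, M2 = M/19 = 9
M1^(-1) mod 9 = 1, M2^(-1) mod 19 = 17
x = 7*19*1 + 9*9*17 = 1510
1510 mod 171 = 142
Check: 142 mod 9 = 7 ✓, 142 mod 19 = 9 ✓

x ≡ 142 (mod 171)


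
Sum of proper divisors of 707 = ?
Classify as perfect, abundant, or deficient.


Proper divisors: 1, 7, 101
Sum = 1 + 7 + 101 = 109
109 < 707 → deficient

s(707) = 109 (deficient)


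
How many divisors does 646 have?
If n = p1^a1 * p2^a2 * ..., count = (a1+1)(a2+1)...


646 = 2^1 × 17^1 × 19^1
d(646) = (1+1) × (1+1) × (1+1) = 8

8 divisors


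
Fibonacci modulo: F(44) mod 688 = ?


F(k) mod 688 for k=1..44:
1, 1, 2, 3, 5, 8, 13, 21, 34, 55, 89, 144, 233, 377, 610, 299, 221, 520, 53, 573, 626, 511, 449, 272, 33, 305, 338, 643, 293, 248, 541, 101, 642, 55, 9, 64, 73, 137, 210, 347, 557, 216, 85, 301
F(44) mod 688 = 301


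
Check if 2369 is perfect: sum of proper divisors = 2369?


Proper divisors of 2369: 1, 23, 103
Sum = 1 + 23 + 103 = 127

No, 2369 is not perfect (127 ≠ 2369)


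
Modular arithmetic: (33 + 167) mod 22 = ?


33 + 167 = 200
200 mod 22 = 2


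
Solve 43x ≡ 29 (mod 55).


GCD(43, 55) = 1, unique solution
a^(-1) mod 55 = 32
x = 32 * 29 mod 55 = 48

x ≡ 48 (mod 55)


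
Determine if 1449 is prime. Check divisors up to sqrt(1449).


1449 / 3 = 483 (exact division)
1449 is NOT prime.

No, 1449 is not prime


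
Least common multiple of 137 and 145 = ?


GCD(137, 145) = 1
LCM = 137*145/1 = 19865/1 = 19865

LCM = 19865


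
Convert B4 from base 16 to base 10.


B4 (base 16) = 180 (decimal)
180 (decimal) = 180 (base 10)


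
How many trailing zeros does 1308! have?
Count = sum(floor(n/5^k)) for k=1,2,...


floor(1308/5) = 261
floor(1308/25) = 52
floor(1308/125) = 10
floor(1308/625) = 2
Total = 325

325 trailing zeros


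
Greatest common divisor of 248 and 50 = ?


248 = 4 * 50 + 48
50 = 1 * 48 + 2
48 = 24 * 2 + 0
GCD = 2


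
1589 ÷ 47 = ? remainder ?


1589 = 47 * 33 + 38
Check: 1551 + 38 = 1589

q = 33, r = 38


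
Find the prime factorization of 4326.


4326 / 2 = 2163
2163 / 3 = 721
721 / 7 = 103
103 / 103 = 1
4326 = 2 × 3 × 7 × 103


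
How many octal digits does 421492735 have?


421492735 in base 8 = 3107673777
Number of digits = 10

10 digits (base 8)


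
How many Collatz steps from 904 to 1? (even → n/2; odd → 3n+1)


904 → 452 → 226 → 113 → 340 → 170 → 85 → 256 → 128 → 64 → 32 → 16 → 8 → 4 → 2 → 1
Total steps = 15

15 steps


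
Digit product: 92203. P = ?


9 × 2 × 2 × 0 × 3 = 0


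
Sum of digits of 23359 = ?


2 + 3 + 3 + 5 + 9 = 22


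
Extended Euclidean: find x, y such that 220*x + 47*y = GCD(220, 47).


Tabular extended Euclidean (each row: r = 220*s + 47*t):
r=220, s=1, t=0
r=47, s=0, t=1
q=4: r=32, s=1, t=-4   [220*(1) + 47*(-4) = 32]
q=1: r=15, s=-1, t=5   [220*(-1) + 47*(5) = 15]
q=2: r=2, s=3, t=-14   [220*(3) + 47*(-14) = 2]
q=7: r=1, s=-22, t=103   [220*(-22) + 47*(103) = 1]
q=2: r=0, s=47, t=-220   [220*(47) + 47*(-220) = 0]
GCD = 1; from the row with r=1: x=-22, y=103
Check: 220*(-22) + 47*(103) = -4840 + 4841 = 1

GCD = 1, x = -22, y = 103


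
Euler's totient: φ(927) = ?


927 = 3^2 × 103
Prime factors: 3, 103
φ(927) = 927 × (1-1/3) × (1-1/103)
= 927 × 2/3 × 102/103 = 612

φ(927) = 612


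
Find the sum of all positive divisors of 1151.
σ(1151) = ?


Divisors of 1151: 1, 1151
Sum = 1 + 1151 = 1152

σ(1151) = 1152


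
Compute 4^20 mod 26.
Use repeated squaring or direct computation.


4^1 mod 26 = 4
4^2 mod 26 = 16
4^3 mod 26 = 12
4^4 mod 26 = 22
4^5 mod 26 = 10
4^6 mod 26 = 14
4^7 mod 26 = 4
4^8 mod 26 = 16
4^9 mod 26 = 12
4^10 mod 26 = 22
4^11 mod 26 = 10
4^12 mod 26 = 14
4^13 mod 26 = 4
4^14 mod 26 = 16
4^15 mod 26 = 12
4^16 mod 26 = 22
4^17 mod 26 = 10
4^18 mod 26 = 14
4^19 mod 26 = 4
4^20 mod 26 = 16


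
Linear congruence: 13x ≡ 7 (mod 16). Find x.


GCD(13, 16) = 1, unique solution
a^(-1) mod 16 = 5
x = 5 * 7 mod 16 = 3

x ≡ 3 (mod 16)


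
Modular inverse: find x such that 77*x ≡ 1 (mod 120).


Use the extended Euclidean algorithm on (120, 77); each row r = 120*s + 77*t:
r=120, s=1, t=0
r=77, s=0, t=1
q=1: r=43, s=1, t=-1   [120*(1) + 77*(-1) = 43]
q=1: r=34, s=-1, t=2   [120*(-1) + 77*(2) = 34]
q=1: r=9, s=2, t=-3   [120*(2) + 77*(-3) = 9]
q=3: r=7, s=-7, t=11   [120*(-7) + 77*(11) = 7]
q=1: r=2, s=9, t=-14   [120*(9) + 77*(-14) = 2]
q=3: r=1, s=-34, t=53   [120*(-34) + 77*(53) = 1]
q=2: r=0, s=77, t=-120   [120*(77) + 77*(-120) = 0]
GCD = 1 with t = 53, so 77*(53) ≡ 1 (mod 120)
Inverse = 53 mod 120 = 53
Check: 77 * 53 = 4081 ≡ 1 (mod 120)

77^(-1) ≡ 53 (mod 120)


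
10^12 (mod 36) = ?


10^1 mod 36 = 10
10^2 mod 36 = 28
10^3 mod 36 = 28
10^4 mod 36 = 28
10^5 mod 36 = 28
10^6 mod 36 = 28
10^7 mod 36 = 28
10^8 mod 36 = 28
10^9 mod 36 = 28
10^10 mod 36 = 28
10^11 mod 36 = 28
10^12 mod 36 = 28


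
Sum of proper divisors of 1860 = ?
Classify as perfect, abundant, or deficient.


Proper divisors: 1, 2, 3, 4, 5, 6, 10, 12, 15, 20, 30, 31, 60, 62, 93, 124, 155, 186, 310, 372, 465, 620, 930
Sum = 1 + 2 + 3 + 4 + 5 + 6 + 10 + 12 + 15 + 20 + 30 + 31 + 60 + 62 + 93 + 124 + 155 + 186 + 310 + 372 + 465 + 620 + 930 = 3516
3516 > 1860 → abundant

s(1860) = 3516 (abundant)


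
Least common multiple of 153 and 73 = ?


GCD(153, 73) = 1
LCM = 153*73/1 = 11169/1 = 11169

LCM = 11169


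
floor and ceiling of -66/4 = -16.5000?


-66/4 = -16.5000
floor = -17
ceil = -16

floor = -17, ceil = -16


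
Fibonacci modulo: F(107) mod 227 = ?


F(k) mod 227 for k=1..107:
1, 1, 2, 3, 5, 8, 13, 21, 34, 55, 89, 144, 6, 150, 156, 79, 8, 87, 95, 182, 50, 5, 55, 60, 115, 175, 63, 11, 74, 85, 159, 17, 176, 193, 142, 108, 23, 131, 154, 58, 212, 43, 28, 71, 99, 170, 42, 212, 27, 12, 39, 51, 90, 141, 4, 145, 149, 67, 216, 56, 45, 101, 146, 20, 166, 186, 125, 84, 209, 66, 48, 114, 162, 49, 211, 33, 17, 50, 67, 117, 184, 74, 31, 105, 136, 14, 150, 164, 87, 24, 111, 135, 19, 154, 173, 100, 46, 146, 192, 111, 76, 187, 36, 223, 32, 28, 60
F(107) mod 227 = 60


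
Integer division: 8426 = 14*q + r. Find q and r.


8426 = 14 * 601 + 12
Check: 8414 + 12 = 8426

q = 601, r = 12


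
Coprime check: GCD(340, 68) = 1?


Euclidean algorithm:
340 = 5 * 68 + 0
GCD(340, 68) = 68

No, not coprime (GCD = 68)


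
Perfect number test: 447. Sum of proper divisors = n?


Proper divisors of 447: 1, 3, 149
Sum = 1 + 3 + 149 = 153

No, 447 is not perfect (153 ≠ 447)


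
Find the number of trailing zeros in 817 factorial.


floor(817/5) = 163
floor(817/25) = 32
floor(817/125) = 6
floor(817/625) = 1
Total = 202

202 trailing zeros


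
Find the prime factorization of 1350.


1350 / 2 = 675
675 / 3 = 225
225 / 3 = 75
75 / 3 = 25
25 / 5 = 5
5 / 5 = 1
1350 = 2 × 3^3 × 5^2


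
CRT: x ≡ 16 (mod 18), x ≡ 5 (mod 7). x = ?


M = 18*7 = 126
M1 = M/18 = 7, M2 = M/7 = 18
M1^(-1) mod 18 = 13, M2^(-1) mod 7 = 2
x = 16*7*13 + 5*18*2 = 1636
1636 mod 126 = 124
Check: 124 mod 18 = 16 ✓, 124 mod 7 = 5 ✓

x ≡ 124 (mod 126)


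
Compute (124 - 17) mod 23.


124 - 17 = 107
107 mod 23 = 15


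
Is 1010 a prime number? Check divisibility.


1010 / 2 = 505 (exact division)
1010 is NOT prime.

No, 1010 is not prime


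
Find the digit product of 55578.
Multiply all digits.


5 × 5 × 5 × 7 × 8 = 7000


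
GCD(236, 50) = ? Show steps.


236 = 4 * 50 + 36
50 = 1 * 36 + 14
36 = 2 * 14 + 8
14 = 1 * 8 + 6
8 = 1 * 6 + 2
6 = 3 * 2 + 0
GCD = 2


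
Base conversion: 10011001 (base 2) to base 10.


10011001 (base 2) = 153 (decimal)
153 (decimal) = 153 (base 10)


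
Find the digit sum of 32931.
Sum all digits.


3 + 2 + 9 + 3 + 1 = 18


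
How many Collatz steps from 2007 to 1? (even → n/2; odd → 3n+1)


2007 → 6022 → 3011 → 9034 → 4517 → 13552 → 6776 → 3388 → 1694 → 847 → 2542 → 1271 → 3814 → 1907 → 5722 → 2861 → 8584 → 4292 → 2146 → 1073 → 3220 → 1610 → 805 → 2416 → 1208 → 604 → 302 → 151 → 454 → 227 → 682 → 341 → 1024 → 512 → 256 → 128 → 64 → 32 → 16 → 8 → 4 → 2 → 1
Total steps = 42

42 steps


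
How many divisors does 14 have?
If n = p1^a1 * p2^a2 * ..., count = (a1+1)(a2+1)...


14 = 2^1 × 7^1
d(14) = (1+1) × (1+1) = 4

4 divisors


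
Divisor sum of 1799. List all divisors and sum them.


Divisors of 1799: 1, 7, 257, 1799
Sum = 1 + 7 + 257 + 1799 = 2064

σ(1799) = 2064


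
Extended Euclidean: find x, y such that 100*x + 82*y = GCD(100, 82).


Tabular extended Euclidean (each row: r = 100*s + 82*t):
r=100, s=1, t=0
r=82, s=0, t=1
q=1: r=18, s=1, t=-1   [100*(1) + 82*(-1) = 18]
q=4: r=10, s=-4, t=5   [100*(-4) + 82*(5) = 10]
q=1: r=8, s=5, t=-6   [100*(5) + 82*(-6) = 8]
q=1: r=2, s=-9, t=11   [100*(-9) + 82*(11) = 2]
q=4: r=0, s=41, t=-50   [100*(41) + 82*(-50) = 0]
GCD = 2; from the row with r=2: x=-9, y=11
Check: 100*(-9) + 82*(11) = -900 + 902 = 2

GCD = 2, x = -9, y = 11


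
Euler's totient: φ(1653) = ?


1653 = 3 × 19 × 29
Prime factors: 3, 19, 29
φ(1653) = 1653 × (1-1/3) × (1-1/19) × (1-1/29)
= 1653 × 2/3 × 18/19 × 28/29 = 1008

φ(1653) = 1008


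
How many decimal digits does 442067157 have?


442067157 has 9 digits in base 10
floor(log10(442067157)) + 1 = floor(8.6455) + 1 = 9

9 digits (base 10)


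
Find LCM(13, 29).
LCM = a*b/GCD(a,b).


GCD(13, 29) = 1
LCM = 13*29/1 = 377/1 = 377

LCM = 377


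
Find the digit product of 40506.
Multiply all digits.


4 × 0 × 5 × 0 × 6 = 0


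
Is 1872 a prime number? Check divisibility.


1872 / 2 = 936 (exact division)
1872 is NOT prime.

No, 1872 is not prime


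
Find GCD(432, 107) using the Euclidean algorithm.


432 = 4 * 107 + 4
107 = 26 * 4 + 3
4 = 1 * 3 + 1
3 = 3 * 1 + 0
GCD = 1


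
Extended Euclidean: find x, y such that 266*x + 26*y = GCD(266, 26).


Tabular extended Euclidean (each row: r = 266*s + 26*t):
r=266, s=1, t=0
r=26, s=0, t=1
q=10: r=6, s=1, t=-10   [266*(1) + 26*(-10) = 6]
q=4: r=2, s=-4, t=41   [266*(-4) + 26*(41) = 2]
q=3: r=0, s=13, t=-133   [266*(13) + 26*(-133) = 0]
GCD = 2; from the row with r=2: x=-4, y=41
Check: 266*(-4) + 26*(41) = -1064 + 1066 = 2

GCD = 2, x = -4, y = 41


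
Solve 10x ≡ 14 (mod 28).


GCD(10, 28) = 2 divides 14
Divide: 5x ≡ 7 (mod 14)
x ≡ 7 (mod 14)


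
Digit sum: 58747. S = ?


5 + 8 + 7 + 4 + 7 = 31


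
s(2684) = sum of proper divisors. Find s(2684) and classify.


Proper divisors: 1, 2, 4, 11, 22, 44, 61, 122, 244, 671, 1342
Sum = 1 + 2 + 4 + 11 + 22 + 44 + 61 + 122 + 244 + 671 + 1342 = 2524
2524 < 2684 → deficient

s(2684) = 2524 (deficient)


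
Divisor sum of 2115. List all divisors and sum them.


Divisors of 2115: 1, 3, 5, 9, 15, 45, 47, 141, 235, 423, 705, 2115
Sum = 1 + 3 + 5 + 9 + 15 + 45 + 47 + 141 + 235 + 423 + 705 + 2115 = 3744

σ(2115) = 3744


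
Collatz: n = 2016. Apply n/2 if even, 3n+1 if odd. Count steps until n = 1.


2016 → 1008 → 504 → 252 → 126 → 63 → 190 → 95 → 286 → 143 → 430 → 215 → 646 → 323 → 970 → 485 → 1456 → 728 → 364 → 182 → 91 → 274 → 137 → 412 → 206 → 103 → 310 → 155 → 466 → 233 → 700 → 350 → 175 → 526 → 263 → 790 → 395 → 1186 → 593 → 1780 → 890 → 445 → 1336 → 668 → 334 → 167 → 502 → 251 → 754 → 377 → 1132 → 566 → 283 → 850 → 425 → 1276 → 638 → 319 → 958 → 479 → 1438 → 719 → 2158 → 1079 → 3238 → 1619 → 4858 → 2429 → 7288 → 3644 → 1822 → 911 → 2734 → 1367 → 4102 → 2051 → 6154 → 3077 → 9232 → 4616 → 2308 → 1154 → 577 → 1732 → 866 → 433 → 1300 → 650 → 325 → 976 → 488 → 244 → 122 → 61 → 184 → 92 → 46 → 23 → 70 → 35 → 106 → 53 → 160 → 80 → 40 → 20 → 10 → 5 → 16 → 8 → 4 → 2 → 1
Total steps = 112

112 steps


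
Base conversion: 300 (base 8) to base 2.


300 (base 8) = 192 (decimal)
192 (decimal) = 11000000 (base 2)


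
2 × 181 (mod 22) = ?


2 × 181 = 362
362 mod 22 = 10


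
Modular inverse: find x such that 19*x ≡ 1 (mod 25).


Use the extended Euclidean algorithm on (25, 19); each row r = 25*s + 19*t:
r=25, s=1, t=0
r=19, s=0, t=1
q=1: r=6, s=1, t=-1   [25*(1) + 19*(-1) = 6]
q=3: r=1, s=-3, t=4   [25*(-3) + 19*(4) = 1]
q=6: r=0, s=19, t=-25   [25*(19) + 19*(-25) = 0]
GCD = 1 with t = 4, so 19*(4) ≡ 1 (mod 25)
Inverse = 4 mod 25 = 4
Check: 19 * 4 = 76 ≡ 1 (mod 25)

19^(-1) ≡ 4 (mod 25)


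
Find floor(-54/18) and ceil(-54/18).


-54/18 = -3.0000
floor = -3
ceil = -3

floor = -3, ceil = -3


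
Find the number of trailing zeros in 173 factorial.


floor(173/5) = 34
floor(173/25) = 6
floor(173/125) = 1
Total = 41

41 trailing zeros


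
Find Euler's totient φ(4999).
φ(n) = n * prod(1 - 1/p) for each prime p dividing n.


4999 = 4999
Prime factors: 4999
φ(4999) = 4999 × (1-1/4999)
= 4999 × 4998/4999 = 4998

φ(4999) = 4998


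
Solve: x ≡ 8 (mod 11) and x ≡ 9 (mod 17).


M = 11*17 = 187
M1 = M/11 = 17, M2 = M/17 = 11
M1^(-1) mod 11 = 2, M2^(-1) mod 17 = 14
x = 8*17*2 + 9*11*14 = 1658
1658 mod 187 = 162
Check: 162 mod 11 = 8 ✓, 162 mod 17 = 9 ✓

x ≡ 162 (mod 187)


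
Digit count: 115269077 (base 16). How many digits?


115269077 in base 16 = 6DEDDD5
Number of digits = 7

7 digits (base 16)


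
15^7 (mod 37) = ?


15^1 mod 37 = 15
15^2 mod 37 = 3
15^3 mod 37 = 8
15^4 mod 37 = 9
15^5 mod 37 = 24
15^6 mod 37 = 27
15^7 mod 37 = 35


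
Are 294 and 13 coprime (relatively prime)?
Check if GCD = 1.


Euclidean algorithm:
294 = 22 * 13 + 8
13 = 1 * 8 + 5
8 = 1 * 5 + 3
5 = 1 * 3 + 2
3 = 1 * 2 + 1
2 = 2 * 1 + 0
GCD(294, 13) = 1

Yes, coprime (GCD = 1)


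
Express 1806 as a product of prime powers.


1806 / 2 = 903
903 / 3 = 301
301 / 7 = 43
43 / 43 = 1
1806 = 2 × 3 × 7 × 43


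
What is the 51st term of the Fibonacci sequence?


Sequence: 1, 1, 2, 3, 5, 8, 13, 21, 34, 55, 89, 144, 233, 377, 610, 987, 1597, 2584, 4181, 6765, 10946, 17711, 28657, 46368, 75025, 121393, 196418, 317811, 514229, 832040, 1346269, 2178309, 3524578, 5702887, 9227465, 14930352, 24157817, 39088169, 63245986, 102334155, 165580141, 267914296, 433494437, 701408733, 1134903170, 1836311903, 2971215073, 4807526976, 7778742049, 12586269025, 20365011074
F(51) = 20365011074


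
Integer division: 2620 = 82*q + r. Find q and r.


2620 = 82 * 31 + 78
Check: 2542 + 78 = 2620

q = 31, r = 78


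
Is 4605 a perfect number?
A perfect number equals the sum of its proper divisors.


Proper divisors of 4605: 1, 3, 5, 15, 307, 921, 1535
Sum = 1 + 3 + 5 + 15 + 307 + 921 + 1535 = 2787

No, 4605 is not perfect (2787 ≠ 4605)


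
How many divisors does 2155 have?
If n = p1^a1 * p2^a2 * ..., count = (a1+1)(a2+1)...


2155 = 5^1 × 431^1
d(2155) = (1+1) × (1+1) = 4

4 divisors


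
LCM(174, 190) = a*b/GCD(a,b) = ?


GCD(174, 190) = 2
LCM = 174*190/2 = 33060/2 = 16530

LCM = 16530


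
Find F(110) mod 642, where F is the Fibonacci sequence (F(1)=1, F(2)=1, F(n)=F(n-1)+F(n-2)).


F(k) mod 642 for k=1..110:
1, 1, 2, 3, 5, 8, 13, 21, 34, 55, 89, 144, 233, 377, 610, 345, 313, 16, 329, 345, 32, 377, 409, 144, 553, 55, 608, 21, 629, 8, 637, 3, 640, 1, 641, 0, 641, 641, 640, 639, 637, 634, 629, 621, 608, 587, 553, 498, 409, 265, 32, 297, 329, 626, 313, 297, 610, 265, 233, 498, 89, 587, 34, 621, 13, 634, 5, 639, 2, 641, 1, 0, 1, 1, 2, 3, 5, 8, 13, 21, 34, 55, 89, 144, 233, 377, 610, 345, 313, 16, 329, 345, 32, 377, 409, 144, 553, 55, 608, 21, 629, 8, 637, 3, 640, 1, 641, 0, 641, 641
F(110) mod 642 = 641


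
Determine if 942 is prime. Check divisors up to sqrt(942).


942 / 2 = 471 (exact division)
942 is NOT prime.

No, 942 is not prime


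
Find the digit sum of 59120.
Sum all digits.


5 + 9 + 1 + 2 + 0 = 17


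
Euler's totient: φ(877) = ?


877 = 877
Prime factors: 877
φ(877) = 877 × (1-1/877)
= 877 × 876/877 = 876

φ(877) = 876


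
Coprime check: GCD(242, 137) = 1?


Euclidean algorithm:
242 = 1 * 137 + 105
137 = 1 * 105 + 32
105 = 3 * 32 + 9
32 = 3 * 9 + 5
9 = 1 * 5 + 4
5 = 1 * 4 + 1
4 = 4 * 1 + 0
GCD(242, 137) = 1

Yes, coprime (GCD = 1)


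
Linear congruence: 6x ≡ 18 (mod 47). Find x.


GCD(6, 47) = 1, unique solution
a^(-1) mod 47 = 8
x = 8 * 18 mod 47 = 3

x ≡ 3 (mod 47)


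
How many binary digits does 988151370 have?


988151370 in base 2 = 111010111001011111111001001010
Number of digits = 30

30 digits (base 2)


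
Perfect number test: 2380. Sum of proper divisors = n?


Proper divisors of 2380: 1, 2, 4, 5, 7, 10, 14, 17, 20, 28, 34, 35, 68, 70, 85, 119, 140, 170, 238, 340, 476, 595, 1190
Sum = 1 + 2 + 4 + 5 + 7 + 10 + 14 + 17 + 20 + 28 + 34 + 35 + 68 + 70 + 85 + 119 + 140 + 170 + 238 + 340 + 476 + 595 + 1190 = 3668

No, 2380 is not perfect (3668 ≠ 2380)


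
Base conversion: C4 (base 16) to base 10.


C4 (base 16) = 196 (decimal)
196 (decimal) = 196 (base 10)


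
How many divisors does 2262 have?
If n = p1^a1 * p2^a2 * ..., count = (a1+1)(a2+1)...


2262 = 2^1 × 3^1 × 13^1 × 29^1
d(2262) = (1+1) × (1+1) × (1+1) × (1+1) = 16

16 divisors


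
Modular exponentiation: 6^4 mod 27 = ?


6^1 mod 27 = 6
6^2 mod 27 = 9
6^3 mod 27 = 0
6^4 mod 27 = 0


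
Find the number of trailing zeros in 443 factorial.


floor(443/5) = 88
floor(443/25) = 17
floor(443/125) = 3
Total = 108

108 trailing zeros


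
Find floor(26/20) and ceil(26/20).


26/20 = 1.3000
floor = 1
ceil = 2

floor = 1, ceil = 2


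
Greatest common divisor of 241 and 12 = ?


241 = 20 * 12 + 1
12 = 12 * 1 + 0
GCD = 1


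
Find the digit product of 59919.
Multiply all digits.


5 × 9 × 9 × 1 × 9 = 3645


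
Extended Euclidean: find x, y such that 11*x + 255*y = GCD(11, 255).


Tabular extended Euclidean (each row: r = 11*s + 255*t):
r=11, s=1, t=0
r=255, s=0, t=1
q=0: r=11, s=1, t=0   [11*(1) + 255*(0) = 11]
q=23: r=2, s=-23, t=1   [11*(-23) + 255*(1) = 2]
q=5: r=1, s=116, t=-5   [11*(116) + 255*(-5) = 1]
q=2: r=0, s=-255, t=11   [11*(-255) + 255*(11) = 0]
GCD = 1; from the row with r=1: x=116, y=-5
Check: 11*(116) + 255*(-5) = 1276 - 1275 = 1

GCD = 1, x = 116, y = -5


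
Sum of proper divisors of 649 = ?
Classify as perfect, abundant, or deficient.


Proper divisors: 1, 11, 59
Sum = 1 + 11 + 59 = 71
71 < 649 → deficient

s(649) = 71 (deficient)


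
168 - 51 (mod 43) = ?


168 - 51 = 117
117 mod 43 = 31


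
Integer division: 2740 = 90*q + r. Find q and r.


2740 = 90 * 30 + 40
Check: 2700 + 40 = 2740

q = 30, r = 40


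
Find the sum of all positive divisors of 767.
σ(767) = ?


Divisors of 767: 1, 13, 59, 767
Sum = 1 + 13 + 59 + 767 = 840

σ(767) = 840


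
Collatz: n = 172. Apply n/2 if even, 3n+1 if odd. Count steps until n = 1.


172 → 86 → 43 → 130 → 65 → 196 → 98 → 49 → 148 → 74 → 37 → 112 → 56 → 28 → 14 → 7 → 22 → 11 → 34 → 17 → 52 → 26 → 13 → 40 → 20 → 10 → 5 → 16 → 8 → 4 → 2 → 1
Total steps = 31

31 steps


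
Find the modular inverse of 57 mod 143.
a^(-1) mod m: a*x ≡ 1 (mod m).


Use the extended Euclidean algorithm on (143, 57); each row r = 143*s + 57*t:
r=143, s=1, t=0
r=57, s=0, t=1
q=2: r=29, s=1, t=-2   [143*(1) + 57*(-2) = 29]
q=1: r=28, s=-1, t=3   [143*(-1) + 57*(3) = 28]
q=1: r=1, s=2, t=-5   [143*(2) + 57*(-5) = 1]
q=28: r=0, s=-57, t=143   [143*(-57) + 57*(143) = 0]
GCD = 1 with t = -5, so 57*(-5) ≡ 1 (mod 143)
Inverse = -5 mod 143 = 138
Check: 57 * 138 = 7866 ≡ 1 (mod 143)

57^(-1) ≡ 138 (mod 143)


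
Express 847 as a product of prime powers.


847 / 7 = 121
121 / 11 = 11
11 / 11 = 1
847 = 7 × 11^2


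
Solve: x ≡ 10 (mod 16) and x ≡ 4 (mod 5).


M = 16*5 = 80
M1 = M/16 = 5, M2 = M/5 = 16
M1^(-1) mod 16 = 13, M2^(-1) mod 5 = 1
x = 10*5*13 + 4*16*1 = 714
714 mod 80 = 74
Check: 74 mod 16 = 10 ✓, 74 mod 5 = 4 ✓

x ≡ 74 (mod 80)


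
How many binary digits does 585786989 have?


585786989 in base 2 = 100010111010100110011001101101
Number of digits = 30

30 digits (base 2)


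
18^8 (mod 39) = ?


18^1 mod 39 = 18
18^2 mod 39 = 12
18^3 mod 39 = 21
18^4 mod 39 = 27
18^5 mod 39 = 18
18^6 mod 39 = 12
18^7 mod 39 = 21
18^8 mod 39 = 27


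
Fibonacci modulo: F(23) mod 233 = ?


F(k) mod 233 for k=1..23:
1, 1, 2, 3, 5, 8, 13, 21, 34, 55, 89, 144, 0, 144, 144, 55, 199, 21, 220, 8, 228, 3, 231
F(23) mod 233 = 231


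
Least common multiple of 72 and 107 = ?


GCD(72, 107) = 1
LCM = 72*107/1 = 7704/1 = 7704

LCM = 7704


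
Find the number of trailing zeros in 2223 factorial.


floor(2223/5) = 444
floor(2223/25) = 88
floor(2223/125) = 17
floor(2223/625) = 3
Total = 552

552 trailing zeros


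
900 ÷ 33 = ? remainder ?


900 = 33 * 27 + 9
Check: 891 + 9 = 900

q = 27, r = 9


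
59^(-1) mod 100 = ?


Use the extended Euclidean algorithm on (100, 59); each row r = 100*s + 59*t:
r=100, s=1, t=0
r=59, s=0, t=1
q=1: r=41, s=1, t=-1   [100*(1) + 59*(-1) = 41]
q=1: r=18, s=-1, t=2   [100*(-1) + 59*(2) = 18]
q=2: r=5, s=3, t=-5   [100*(3) + 59*(-5) = 5]
q=3: r=3, s=-10, t=17   [100*(-10) + 59*(17) = 3]
q=1: r=2, s=13, t=-22   [100*(13) + 59*(-22) = 2]
q=1: r=1, s=-23, t=39   [100*(-23) + 59*(39) = 1]
q=2: r=0, s=59, t=-100   [100*(59) + 59*(-100) = 0]
GCD = 1 with t = 39, so 59*(39) ≡ 1 (mod 100)
Inverse = 39 mod 100 = 39
Check: 59 * 39 = 2301 ≡ 1 (mod 100)

59^(-1) ≡ 39 (mod 100)


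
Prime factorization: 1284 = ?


1284 / 2 = 642
642 / 2 = 321
321 / 3 = 107
107 / 107 = 1
1284 = 2^2 × 3 × 107


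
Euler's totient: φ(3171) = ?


3171 = 3 × 7 × 151
Prime factors: 3, 7, 151
φ(3171) = 3171 × (1-1/3) × (1-1/7) × (1-1/151)
= 3171 × 2/3 × 6/7 × 150/151 = 1800

φ(3171) = 1800


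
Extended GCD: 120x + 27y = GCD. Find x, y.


Tabular extended Euclidean (each row: r = 120*s + 27*t):
r=120, s=1, t=0
r=27, s=0, t=1
q=4: r=12, s=1, t=-4   [120*(1) + 27*(-4) = 12]
q=2: r=3, s=-2, t=9   [120*(-2) + 27*(9) = 3]
q=4: r=0, s=9, t=-40   [120*(9) + 27*(-40) = 0]
GCD = 3; from the row with r=3: x=-2, y=9
Check: 120*(-2) + 27*(9) = -240 + 243 = 3

GCD = 3, x = -2, y = 9


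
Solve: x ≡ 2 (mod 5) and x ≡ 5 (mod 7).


M = 5*7 = 35
M1 = M/5 = 7, M2 = M/7 = 5
M1^(-1) mod 5 = 3, M2^(-1) mod 7 = 3
x = 2*7*3 + 5*5*3 = 117
117 mod 35 = 12
Check: 12 mod 5 = 2 ✓, 12 mod 7 = 5 ✓

x ≡ 12 (mod 35)


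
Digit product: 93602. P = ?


9 × 3 × 6 × 0 × 2 = 0


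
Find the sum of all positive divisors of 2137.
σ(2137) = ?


Divisors of 2137: 1, 2137
Sum = 1 + 2137 = 2138

σ(2137) = 2138


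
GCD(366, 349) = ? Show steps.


366 = 1 * 349 + 17
349 = 20 * 17 + 9
17 = 1 * 9 + 8
9 = 1 * 8 + 1
8 = 8 * 1 + 0
GCD = 1


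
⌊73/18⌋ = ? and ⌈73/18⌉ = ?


73/18 = 4.0556
floor = 4
ceil = 5

floor = 4, ceil = 5


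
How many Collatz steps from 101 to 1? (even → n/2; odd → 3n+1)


101 → 304 → 152 → 76 → 38 → 19 → 58 → 29 → 88 → 44 → 22 → 11 → 34 → 17 → 52 → 26 → 13 → 40 → 20 → 10 → 5 → 16 → 8 → 4 → 2 → 1
Total steps = 25

25 steps


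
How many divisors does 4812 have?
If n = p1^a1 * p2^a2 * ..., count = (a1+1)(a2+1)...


4812 = 2^2 × 3^1 × 401^1
d(4812) = (2+1) × (1+1) × (1+1) = 12

12 divisors


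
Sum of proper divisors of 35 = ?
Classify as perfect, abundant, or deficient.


Proper divisors: 1, 5, 7
Sum = 1 + 5 + 7 = 13
13 < 35 → deficient

s(35) = 13 (deficient)


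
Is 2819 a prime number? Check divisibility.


Check divisors up to sqrt(2819) = 53.0943
No divisors found.
2819 is prime.

Yes, 2819 is prime


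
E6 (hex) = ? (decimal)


E6 (base 16) = 230 (decimal)
230 (decimal) = 230 (base 10)


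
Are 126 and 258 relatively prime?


Euclidean algorithm:
258 = 2 * 126 + 6
126 = 21 * 6 + 0
GCD(126, 258) = 6

No, not coprime (GCD = 6)


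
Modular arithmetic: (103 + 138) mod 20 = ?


103 + 138 = 241
241 mod 20 = 1


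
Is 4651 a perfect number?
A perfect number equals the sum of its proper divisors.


Proper divisors of 4651: 1
Sum = 1 = 1

No, 4651 is not perfect (1 ≠ 4651)
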